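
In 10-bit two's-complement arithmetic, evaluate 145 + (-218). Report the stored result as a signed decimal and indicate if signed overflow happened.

-73; no overflow

145 → 0010010001
-218 → 1100100110
  0010010001
+ 1100100110
= 1110110111
Result 1110110111: MSB = 1 → 951 − 1024 = -73.
Addends have opposite signs, so signed overflow cannot occur.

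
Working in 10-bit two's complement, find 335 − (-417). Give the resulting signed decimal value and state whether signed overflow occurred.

-272; overflow

335 → 0101001111
-417 → 1001011111
Subtract via negate-and-add: invert 1001011111 + 1 = 0110100001 (i.e. 417).
  0101001111
+ 0110100001
= 1011110000
Result 1011110000: MSB = 1 → 752 − 1024 = -272.
Both addends (after negating the subtrahend) are non-negative but the stored result is negative: signed overflow. The true value 335 − (-417) = 752 lies outside [-512, 511].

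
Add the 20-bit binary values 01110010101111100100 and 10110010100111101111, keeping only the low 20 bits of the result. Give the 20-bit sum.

00100101010111010011

  01110010101111100100
+ 10110010100111101111
= 00100101010111010011  (discard carry-out 1)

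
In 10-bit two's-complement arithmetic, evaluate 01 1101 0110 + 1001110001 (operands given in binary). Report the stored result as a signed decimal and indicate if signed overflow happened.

01 1101 0110 → 0111010110 = 470 (signed)
1001110001 = -399 (signed)
  0111010110
+ 1001110001
= 0001000111  (discard carry-out 1)
Result 0001000111: MSB = 0 → value 71.
Addends have opposite signs, so signed overflow cannot occur.

71; no overflow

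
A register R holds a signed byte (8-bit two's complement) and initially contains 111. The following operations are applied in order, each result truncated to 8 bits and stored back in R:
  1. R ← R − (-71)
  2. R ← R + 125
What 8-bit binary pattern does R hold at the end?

00110011

Start: R = 111 = 01101111.
R = 111 − (-71) = 182; wraps to -74 = 10110110
R = -74 + 125 = 51 = 00110011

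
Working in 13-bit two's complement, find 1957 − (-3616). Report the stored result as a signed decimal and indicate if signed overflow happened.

-2619; overflow

1957 → 0011110100101
-3616 → 1000111100000
Subtract via negate-and-add: invert 1000111100000 + 1 = 0111000100000 (i.e. 3616).
  0011110100101
+ 0111000100000
= 1010111000101
Result 1010111000101: MSB = 1 → 5573 − 8192 = -2619.
Both addends (after negating the subtrahend) are non-negative but the stored result is negative: signed overflow. The true value 1957 − (-3616) = 5573 lies outside [-4096, 4095].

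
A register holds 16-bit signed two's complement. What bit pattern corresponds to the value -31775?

1000001111100001

|-31775| = 31775 = 0111110000011111 in 16 bits.
Invert the bits: 1000001111100000. Add 1: 1000001111100001.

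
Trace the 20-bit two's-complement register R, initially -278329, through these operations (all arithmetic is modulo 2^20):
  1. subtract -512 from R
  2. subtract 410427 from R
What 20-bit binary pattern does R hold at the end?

01010111111110001100

Start: R = -278329 = 10111100000011000111.
R = -278329 − (-512) = -277817 = 10111100001011000111
R = -277817 − 410427 = -688244; wraps to 360332 = 01010111111110001100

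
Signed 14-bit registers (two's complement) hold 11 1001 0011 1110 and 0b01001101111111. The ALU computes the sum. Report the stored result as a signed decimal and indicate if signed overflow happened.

3261; no overflow

11 1001 0011 1110 → 11100100111110 = -1730 (signed)
0b01001101111111 → 01001101111111 = 4991 (signed)
  11100100111110
+ 01001101111111
= 00110010111101  (discard carry-out 1)
Result 00110010111101: MSB = 0 → value 3261.
Addends have opposite signs, so signed overflow cannot occur.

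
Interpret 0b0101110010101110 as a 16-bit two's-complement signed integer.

23726

MSB is 0, so the value is non-negative: 0101110010101110 = 23726.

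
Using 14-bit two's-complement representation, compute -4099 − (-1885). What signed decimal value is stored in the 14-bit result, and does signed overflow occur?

-2214; no overflow

-4099 → 10111111111101
-1885 → 11100010100011
Subtract via negate-and-add: invert 11100010100011 + 1 = 00011101011101 (i.e. 1885).
  10111111111101
+ 00011101011101
= 11011101011010
Result 11011101011010: MSB = 1 → 14170 − 16384 = -2214.
Addends (after negating the subtrahend) have opposite signs, so signed overflow cannot occur.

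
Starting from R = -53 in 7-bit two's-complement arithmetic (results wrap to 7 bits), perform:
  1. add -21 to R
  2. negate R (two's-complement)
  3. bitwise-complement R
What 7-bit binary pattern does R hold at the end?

Start: R = -53 = 1001011.
R = -53 + (-21) = -74; wraps to 54 = 0110110
R = −(54) = -54 = 1001010
R = NOT 1001010 = 0110101 = 53

0110101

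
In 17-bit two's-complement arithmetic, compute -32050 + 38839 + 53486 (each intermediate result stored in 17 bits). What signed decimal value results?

60275

-32050 + 38839 = 6789 (00001101010000101)
6789 + 53486 = 60275 (01110101101110011)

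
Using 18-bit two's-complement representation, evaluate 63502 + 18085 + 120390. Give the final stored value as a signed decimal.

63502 + 18085 = 81587 (010011111010110011)
81587 + 120390 = 201977 → wraps to -60167 (110001010011111001)

-60167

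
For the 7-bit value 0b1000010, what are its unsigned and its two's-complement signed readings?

Unsigned: 1000010 = 66.
Signed: MSB=1 → 66 − 128 = -62.

unsigned = 66, signed = -62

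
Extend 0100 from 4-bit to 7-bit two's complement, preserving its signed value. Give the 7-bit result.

0000100

MSB of 0100 is 0; replicate it into the new high bits.
000|0100 → 0000100 (still 4).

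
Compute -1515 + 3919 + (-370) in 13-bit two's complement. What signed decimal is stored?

-1515 + 3919 = 2404 (0100101100100)
2404 + (-370) = 2034 (0011111110010)

2034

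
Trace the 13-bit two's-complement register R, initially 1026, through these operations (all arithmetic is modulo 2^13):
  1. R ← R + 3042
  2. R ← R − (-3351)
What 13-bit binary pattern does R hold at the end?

1110011111011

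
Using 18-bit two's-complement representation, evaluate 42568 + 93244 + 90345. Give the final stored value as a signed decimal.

-35987

42568 + 93244 = 135812 → wraps to -126332 (100001001010000100)
-126332 + 90345 = -35987 (110111001101101101)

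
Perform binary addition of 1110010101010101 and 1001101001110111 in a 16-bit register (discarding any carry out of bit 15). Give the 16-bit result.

0111111111001100

  1110010101010101
+ 1001101001110111
= 0111111111001100  (discard carry-out 1)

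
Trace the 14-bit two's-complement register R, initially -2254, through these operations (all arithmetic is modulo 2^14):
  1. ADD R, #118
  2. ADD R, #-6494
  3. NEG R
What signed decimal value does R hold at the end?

-7754

Start: R = -2254 = 11011100110010.
R = -2254 + 118 = -2136 = 11011110101000
R = -2136 + (-6494) = -8630; wraps to 7754 = 01111001001010
R = −(7754) = -7754 = 10000110110110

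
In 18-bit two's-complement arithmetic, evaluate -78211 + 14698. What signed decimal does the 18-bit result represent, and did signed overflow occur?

-63513; no overflow

-78211 → 101100111001111101
14698 → 000011100101101010
  101100111001111101
+ 000011100101101010
= 110000011111100111
Result 110000011111100111: MSB = 1 → 198631 − 262144 = -63513.
Addends have opposite signs, so signed overflow cannot occur.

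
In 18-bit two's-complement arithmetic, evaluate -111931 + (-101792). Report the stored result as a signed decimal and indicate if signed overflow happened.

-111931 → 100100101011000101
-101792 → 100111001001100000
  100100101011000101
+ 100111001001100000
= 001011110100100101  (discard carry-out 1)
Result 001011110100100101: MSB = 0 → value 48421.
Both addends are negative but the stored result is non-negative: signed overflow. The true value -111931 + (-101792) = -213723 lies outside [-131072, 131071].

48421; overflow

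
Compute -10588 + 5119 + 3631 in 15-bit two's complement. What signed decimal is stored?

-1838

-10588 + 5119 = -5469 (110101010100011)
-5469 + 3631 = -1838 (111100011010010)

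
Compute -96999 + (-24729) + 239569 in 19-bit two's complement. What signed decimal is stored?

117841

-96999 + (-24729) = -121728 (1100010010010000000)
-121728 + 239569 = 117841 (0011100110001010001)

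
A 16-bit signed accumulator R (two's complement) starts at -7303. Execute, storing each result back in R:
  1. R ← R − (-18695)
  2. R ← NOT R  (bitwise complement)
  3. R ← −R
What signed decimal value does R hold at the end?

11393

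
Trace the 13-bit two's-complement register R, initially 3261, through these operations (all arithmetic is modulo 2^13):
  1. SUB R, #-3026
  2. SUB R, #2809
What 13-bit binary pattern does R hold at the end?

0110110010110

Start: R = 3261 = 0110010111101.
R = 3261 − (-3026) = 6287; wraps to -1905 = 1100010001111
R = -1905 − 2809 = -4714; wraps to 3478 = 0110110010110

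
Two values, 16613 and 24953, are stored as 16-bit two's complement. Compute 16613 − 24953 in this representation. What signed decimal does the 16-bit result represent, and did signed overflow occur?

16613 → 0100000011100101
24953 → 0110000101111001
Subtract via negate-and-add: invert 0110000101111001 + 1 = 1001111010000111 (i.e. -24953).
  0100000011100101
+ 1001111010000111
= 1101111101101100
Result 1101111101101100: MSB = 1 → 57196 − 65536 = -8340.
Addends (after negating the subtrahend) have opposite signs, so signed overflow cannot occur.

-8340; no overflow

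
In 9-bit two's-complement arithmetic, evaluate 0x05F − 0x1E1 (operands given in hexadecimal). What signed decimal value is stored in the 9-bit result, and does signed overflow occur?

126; no overflow

0x05F = 001011111 = 95 (signed)
0x1E1 = 111100001 = -31 (signed)
Subtract via negate-and-add: invert 111100001 + 1 = 000011111 (i.e. 31).
  001011111
+ 000011111
= 001111110
Result 001111110: MSB = 0 → value 126.
Both addends (after negating the subtrahend) are non-negative and so is the stored result: no signed overflow.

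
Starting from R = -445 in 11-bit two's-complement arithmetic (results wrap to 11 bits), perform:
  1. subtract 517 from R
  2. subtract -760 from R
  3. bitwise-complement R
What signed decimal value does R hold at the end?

201

Start: R = -445 = 11001000011.
R = -445 − 517 = -962 = 10000111110
R = -962 − (-760) = -202 = 11100110110
R = NOT 11100110110 = 00011001001 = 201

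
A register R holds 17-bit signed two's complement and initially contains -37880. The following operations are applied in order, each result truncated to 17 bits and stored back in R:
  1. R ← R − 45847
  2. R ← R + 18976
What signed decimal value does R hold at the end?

Start: R = -37880 = 10110110000001000.
R = -37880 − 45847 = -83727; wraps to 47345 = 01011100011110001
R = 47345 + 18976 = 66321; wraps to -64751 = 10000001100010001

-64751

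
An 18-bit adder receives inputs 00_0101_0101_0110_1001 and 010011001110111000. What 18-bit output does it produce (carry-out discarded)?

011000100100100001

  000101010101101001
+ 010011001110111000
= 011000100100100001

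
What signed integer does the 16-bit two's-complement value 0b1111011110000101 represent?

MSB is 1, so the value is negative.
Unsigned reading: 63365. Subtract 2^16 = 65536: 63365 − 65536 = -2171.

-2171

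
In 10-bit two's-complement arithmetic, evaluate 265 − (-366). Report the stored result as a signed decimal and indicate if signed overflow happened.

265 → 0100001001
-366 → 1010010010
Subtract via negate-and-add: invert 1010010010 + 1 = 0101101110 (i.e. 366).
  0100001001
+ 0101101110
= 1001110111
Result 1001110111: MSB = 1 → 631 − 1024 = -393.
Both addends (after negating the subtrahend) are non-negative but the stored result is negative: signed overflow. The true value 265 − (-366) = 631 lies outside [-512, 511].

-393; overflow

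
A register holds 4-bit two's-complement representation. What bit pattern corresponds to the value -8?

1000

|-8| = 8 = 1000 in 4 bits.
Invert the bits: 0111. Add 1: 1000.
Check: 1000 reads as 8 − 16 = -8.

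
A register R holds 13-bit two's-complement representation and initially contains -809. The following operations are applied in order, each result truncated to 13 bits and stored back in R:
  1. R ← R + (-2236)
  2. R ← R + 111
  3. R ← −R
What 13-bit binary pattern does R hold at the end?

0101101110110

Start: R = -809 = 1110011010111.
R = -809 + (-2236) = -3045 = 1010000011011
R = -3045 + 111 = -2934 = 1010010001010
R = −(-2934) = 2934 = 0101101110110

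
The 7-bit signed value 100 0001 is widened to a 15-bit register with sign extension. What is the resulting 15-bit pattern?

MSB of 1000001 is 1; replicate it into the new high bits.
11111111|1000001 → 111111111000001 (still -63).

111111111000001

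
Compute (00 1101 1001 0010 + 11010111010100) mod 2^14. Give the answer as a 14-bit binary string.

  00110110010010
+ 11010111010100
= 00001101100110  (discard carry-out 1)

00001101100110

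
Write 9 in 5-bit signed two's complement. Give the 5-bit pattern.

01001

9 is non-negative, so write it directly in 5 bits: 01001.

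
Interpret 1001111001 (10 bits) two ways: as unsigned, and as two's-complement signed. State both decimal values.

Unsigned: 1001111001 = 633.
Signed: MSB=1 → 633 − 1024 = -391.

unsigned = 633, signed = -391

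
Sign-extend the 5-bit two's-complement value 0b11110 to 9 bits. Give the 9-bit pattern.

111111110

MSB of 11110 is 1; replicate it into the new high bits.
1111|11110 → 111111110 (still -2).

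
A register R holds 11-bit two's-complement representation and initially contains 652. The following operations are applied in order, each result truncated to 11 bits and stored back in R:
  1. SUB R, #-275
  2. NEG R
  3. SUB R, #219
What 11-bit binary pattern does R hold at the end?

Start: R = 652 = 01010001100.
R = 652 − (-275) = 927 = 01110011111
R = −(927) = -927 = 10001100001
R = -927 − 219 = -1146; wraps to 902 = 01110000110

01110000110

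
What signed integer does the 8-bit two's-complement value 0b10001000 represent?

-120

MSB is 1, so the value is negative.
Invert: 01110111. Add 1: 01111000 = 120. So the value is −120.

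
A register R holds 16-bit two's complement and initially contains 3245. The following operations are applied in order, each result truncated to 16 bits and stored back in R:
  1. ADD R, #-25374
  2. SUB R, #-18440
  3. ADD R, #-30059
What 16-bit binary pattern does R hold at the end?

0111110000101100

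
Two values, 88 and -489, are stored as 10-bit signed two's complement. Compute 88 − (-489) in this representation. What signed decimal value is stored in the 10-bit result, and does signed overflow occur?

-447; overflow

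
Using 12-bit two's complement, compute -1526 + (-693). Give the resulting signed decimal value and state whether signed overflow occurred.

-1526 → 101000001010
-693 → 110101001011
  101000001010
+ 110101001011
= 011101010101  (discard carry-out 1)
Result 011101010101: MSB = 0 → value 1877.
Both addends are negative but the stored result is non-negative: signed overflow. The true value -1526 + (-693) = -2219 lies outside [-2048, 2047].

1877; overflow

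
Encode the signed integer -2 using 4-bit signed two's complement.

|-2| = 2 = 0010 in 4 bits.
Invert the bits: 1101. Add 1: 1110.

1110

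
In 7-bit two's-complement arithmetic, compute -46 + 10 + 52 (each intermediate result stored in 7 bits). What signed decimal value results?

16

-46 + 10 = -36 (1011100)
-36 + 52 = 16 (0010000)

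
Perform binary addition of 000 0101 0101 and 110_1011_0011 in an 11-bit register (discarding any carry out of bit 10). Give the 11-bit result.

  00001010101
+ 11010110011
= 11100001000

11100001000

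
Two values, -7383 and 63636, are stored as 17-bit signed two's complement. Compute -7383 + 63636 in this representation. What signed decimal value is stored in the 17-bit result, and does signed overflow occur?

-7383 → 11110001100101001
63636 → 01111100010010100
  11110001100101001
+ 01111100010010100
= 01101101110111101  (discard carry-out 1)
Result 01101101110111101: MSB = 0 → value 56253.
Addends have opposite signs, so signed overflow cannot occur.

56253; no overflow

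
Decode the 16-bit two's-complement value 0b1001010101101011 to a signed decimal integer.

-27285

MSB is 1, so the value is negative.
Unsigned reading: 38251. Subtract 2^16 = 65536: 38251 − 65536 = -27285.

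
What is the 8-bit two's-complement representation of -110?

10010010

|-110| = 110 = 01101110 in 8 bits.
Invert the bits: 10010001. Add 1: 10010010.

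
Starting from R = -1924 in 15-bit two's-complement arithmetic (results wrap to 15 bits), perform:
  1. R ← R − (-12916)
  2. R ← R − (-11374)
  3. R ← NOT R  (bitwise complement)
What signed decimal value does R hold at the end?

Start: R = -1924 = 111100001111100.
R = -1924 − (-12916) = 10992 = 010101011110000
R = 10992 − (-11374) = 22366; wraps to -10402 = 101011101011110
R = NOT 101011101011110 = 010100010100001 = 10401

10401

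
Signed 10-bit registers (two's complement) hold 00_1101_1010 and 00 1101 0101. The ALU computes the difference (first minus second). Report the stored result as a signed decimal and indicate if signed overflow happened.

5; no overflow

00_1101_1010 → 0011011010 = 218 (signed)
00 1101 0101 → 0011010101 = 213 (signed)
Subtract via negate-and-add: invert 0011010101 + 1 = 1100101011 (i.e. -213).
  0011011010
+ 1100101011
= 0000000101  (discard carry-out 1)
Result 0000000101: MSB = 0 → value 5.
Addends (after negating the subtrahend) have opposite signs, so signed overflow cannot occur.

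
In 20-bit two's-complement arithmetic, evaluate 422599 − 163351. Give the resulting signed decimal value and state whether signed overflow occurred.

422599 → 01100111001011000111
163351 → 00100111111000010111
Subtract via negate-and-add: invert 00100111111000010111 + 1 = 11011000000111101001 (i.e. -163351).
  01100111001011000111
+ 11011000000111101001
= 00111111010010110000  (discard carry-out 1)
Result 00111111010010110000: MSB = 0 → value 259248.
Addends (after negating the subtrahend) have opposite signs, so signed overflow cannot occur.

259248; no overflow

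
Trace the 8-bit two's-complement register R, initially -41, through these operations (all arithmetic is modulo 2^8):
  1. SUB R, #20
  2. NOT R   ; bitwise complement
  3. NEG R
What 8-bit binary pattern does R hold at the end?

11000100

Start: R = -41 = 11010111.
R = -41 − 20 = -61 = 11000011
R = NOT 11000011 = 00111100 = 60
R = −(60) = -60 = 11000100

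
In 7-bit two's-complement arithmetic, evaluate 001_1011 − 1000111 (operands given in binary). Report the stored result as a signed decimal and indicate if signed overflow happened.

001_1011 → 0011011 = 27 (signed)
1000111 = -57 (signed)
Subtract via negate-and-add: invert 1000111 + 1 = 0111001 (i.e. 57).
  0011011
+ 0111001
= 1010100
Result 1010100: MSB = 1 → 84 − 128 = -44.
Both addends (after negating the subtrahend) are non-negative but the stored result is negative: signed overflow. The true value 27 − (-57) = 84 lies outside [-64, 63].

-44; overflow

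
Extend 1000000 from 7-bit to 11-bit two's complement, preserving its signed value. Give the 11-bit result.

11111000000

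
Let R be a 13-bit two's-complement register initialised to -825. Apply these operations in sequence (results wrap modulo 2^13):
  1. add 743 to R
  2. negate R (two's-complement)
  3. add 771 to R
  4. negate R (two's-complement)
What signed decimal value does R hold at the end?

-853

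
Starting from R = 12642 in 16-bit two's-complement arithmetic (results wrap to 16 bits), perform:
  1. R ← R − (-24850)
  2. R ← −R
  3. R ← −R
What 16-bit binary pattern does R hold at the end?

Start: R = 12642 = 0011000101100010.
R = 12642 − (-24850) = 37492; wraps to -28044 = 1001001001110100
R = −(-28044) = 28044 = 0110110110001100
R = −(28044) = -28044 = 1001001001110100

1001001001110100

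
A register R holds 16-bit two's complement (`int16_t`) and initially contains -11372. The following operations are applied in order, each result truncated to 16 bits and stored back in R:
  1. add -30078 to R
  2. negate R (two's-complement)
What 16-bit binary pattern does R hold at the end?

1010000111101010

Start: R = -11372 = 1101001110010100.
R = -11372 + (-30078) = -41450; wraps to 24086 = 0101111000010110
R = −(24086) = -24086 = 1010000111101010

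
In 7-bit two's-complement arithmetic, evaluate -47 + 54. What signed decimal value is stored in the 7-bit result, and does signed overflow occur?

7; no overflow

-47 → 1010001
54 → 0110110
  1010001
+ 0110110
= 0000111  (discard carry-out 1)
Result 0000111: MSB = 0 → value 7.
Addends have opposite signs, so signed overflow cannot occur.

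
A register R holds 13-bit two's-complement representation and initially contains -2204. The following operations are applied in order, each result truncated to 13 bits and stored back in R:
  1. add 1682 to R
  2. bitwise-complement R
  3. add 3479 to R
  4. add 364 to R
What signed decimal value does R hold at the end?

Start: R = -2204 = 1011101100100.
R = -2204 + 1682 = -522 = 1110111110110
R = NOT 1110111110110 = 0001000001001 = 521
R = 521 + 3479 = 4000 = 0111110100000
R = 4000 + 364 = 4364; wraps to -3828 = 1000100001100

-3828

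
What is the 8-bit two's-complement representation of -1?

11111111

|-1| = 1 = 00000001 in 8 bits.
Invert the bits: 11111110. Add 1: 11111111.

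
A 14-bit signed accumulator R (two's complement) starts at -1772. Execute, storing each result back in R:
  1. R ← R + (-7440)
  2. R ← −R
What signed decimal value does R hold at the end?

-7172

Start: R = -1772 = 11100100010100.
R = -1772 + (-7440) = -9212; wraps to 7172 = 01110000000100
R = −(7172) = -7172 = 10001111111100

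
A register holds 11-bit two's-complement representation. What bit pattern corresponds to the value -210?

|-210| = 210 = 00011010010 in 11 bits.
Invert the bits: 11100101101. Add 1: 11100101110.
Check: 11100101110 reads as 1838 − 2048 = -210.

11100101110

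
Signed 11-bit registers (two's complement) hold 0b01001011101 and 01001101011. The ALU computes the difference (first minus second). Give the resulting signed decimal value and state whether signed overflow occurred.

-14; no overflow

0b01001011101 → 01001011101 = 605 (signed)
01001101011 = 619 (signed)
Subtract via negate-and-add: invert 01001101011 + 1 = 10110010101 (i.e. -619).
  01001011101
+ 10110010101
= 11111110010
Result 11111110010: MSB = 1 → 2034 − 2048 = -14.
Addends (after negating the subtrahend) have opposite signs, so signed overflow cannot occur.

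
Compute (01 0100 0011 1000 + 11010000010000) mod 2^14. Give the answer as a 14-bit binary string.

  01010000111000
+ 11010000010000
= 00100001001000  (discard carry-out 1)

00100001001000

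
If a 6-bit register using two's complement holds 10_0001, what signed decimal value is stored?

-31

MSB is 1, so the value is negative.
Invert: 011110. Add 1: 011111 = 31. So the value is −31.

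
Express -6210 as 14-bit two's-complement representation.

|-6210| = 6210 = 01100001000010 in 14 bits.
Invert the bits: 10011110111101. Add 1: 10011110111110.

10011110111110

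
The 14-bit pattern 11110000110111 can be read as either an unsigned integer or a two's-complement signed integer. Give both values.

unsigned = 15415, signed = -969

Unsigned: 11110000110111 = 15415.
Signed: MSB=1 → 15415 − 16384 = -969.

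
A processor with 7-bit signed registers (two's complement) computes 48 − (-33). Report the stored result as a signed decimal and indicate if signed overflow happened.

48 → 0110000
-33 → 1011111
Subtract via negate-and-add: invert 1011111 + 1 = 0100001 (i.e. 33).
  0110000
+ 0100001
= 1010001
Result 1010001: MSB = 1 → 81 − 128 = -47.
Both addends (after negating the subtrahend) are non-negative but the stored result is negative: signed overflow. The true value 48 − (-33) = 81 lies outside [-64, 63].

-47; overflow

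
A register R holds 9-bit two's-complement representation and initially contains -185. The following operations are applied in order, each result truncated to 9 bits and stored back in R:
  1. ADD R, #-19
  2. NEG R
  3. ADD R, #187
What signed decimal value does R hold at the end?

Start: R = -185 = 101000111.
R = -185 + (-19) = -204 = 100110100
R = −(-204) = 204 = 011001100
R = 204 + 187 = 391; wraps to -121 = 110000111

-121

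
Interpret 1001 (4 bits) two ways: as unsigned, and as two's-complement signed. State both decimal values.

unsigned = 9, signed = -7

Unsigned: 1001 = 9.
Signed: MSB=1 → 9 − 16 = -7.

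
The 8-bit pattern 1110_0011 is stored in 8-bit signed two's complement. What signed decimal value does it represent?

-29

MSB is 1, so the value is negative.
Invert: 00011100. Add 1: 00011101 = 29. So the value is −29.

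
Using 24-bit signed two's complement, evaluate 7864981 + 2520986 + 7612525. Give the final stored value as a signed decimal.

1221276

7864981 + 2520986 = 10385967 → wraps to -6391249 (100111100111101000101111)
-6391249 + 7612525 = 1221276 (000100101010001010011100)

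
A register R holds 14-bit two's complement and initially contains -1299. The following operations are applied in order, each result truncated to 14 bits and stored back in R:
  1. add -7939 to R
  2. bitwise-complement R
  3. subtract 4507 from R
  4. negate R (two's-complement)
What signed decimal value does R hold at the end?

-4730

Start: R = -1299 = 11101011101101.
R = -1299 + (-7939) = -9238; wraps to 7146 = 01101111101010
R = NOT 01101111101010 = 10010000010101 = -7147
R = -7147 − 4507 = -11654; wraps to 4730 = 01001001111010
R = −(4730) = -4730 = 10110110000110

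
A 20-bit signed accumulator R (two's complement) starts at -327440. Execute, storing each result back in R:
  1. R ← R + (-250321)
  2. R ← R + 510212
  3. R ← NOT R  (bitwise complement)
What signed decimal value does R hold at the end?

Start: R = -327440 = 10110000000011110000.
R = -327440 + (-250321) = -577761; wraps to 470815 = 01110010111100011111
R = 470815 + 510212 = 981027; wraps to -67549 = 11101111100000100011
R = NOT 11101111100000100011 = 00010000011111011100 = 67548

67548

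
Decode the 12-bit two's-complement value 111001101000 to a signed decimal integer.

MSB is 1, so the value is negative.
Unsigned reading: 3688. Subtract 2^12 = 4096: 3688 − 4096 = -408.

-408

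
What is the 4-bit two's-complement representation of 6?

6 is non-negative, so write it directly in 4 bits: 0110.

0110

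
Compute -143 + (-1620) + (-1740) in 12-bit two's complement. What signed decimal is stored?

-143 + (-1620) = -1763 (100100011101)
-1763 + (-1740) = -3503 → wraps to 593 (001001010001)

593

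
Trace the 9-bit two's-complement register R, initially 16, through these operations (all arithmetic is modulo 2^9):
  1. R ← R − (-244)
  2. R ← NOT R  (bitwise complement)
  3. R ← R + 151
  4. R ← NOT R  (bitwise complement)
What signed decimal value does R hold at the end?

Start: R = 16 = 000010000.
R = 16 − (-244) = 260; wraps to -252 = 100000100
R = NOT 100000100 = 011111011 = 251
R = 251 + 151 = 402; wraps to -110 = 110010010
R = NOT 110010010 = 001101101 = 109

109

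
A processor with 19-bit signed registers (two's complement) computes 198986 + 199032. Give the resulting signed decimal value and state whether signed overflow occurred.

-126270; overflow

198986 → 0110000100101001010
199032 → 0110000100101111000
  0110000100101001010
+ 0110000100101111000
= 1100001001011000010
Result 1100001001011000010: MSB = 1 → 398018 − 524288 = -126270.
Both addends are non-negative but the stored result is negative: signed overflow. The true value 198986 + 199032 = 398018 lies outside [-262144, 262143].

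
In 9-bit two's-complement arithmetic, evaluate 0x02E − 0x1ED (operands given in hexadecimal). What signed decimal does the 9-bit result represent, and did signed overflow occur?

0x02E = 000101110 = 46 (signed)
0x1ED = 111101101 = -19 (signed)
Subtract via negate-and-add: invert 111101101 + 1 = 000010011 (i.e. 19).
  000101110
+ 000010011
= 001000001
Result 001000001: MSB = 0 → value 65.
Both addends (after negating the subtrahend) are non-negative and so is the stored result: no signed overflow.

65; no overflow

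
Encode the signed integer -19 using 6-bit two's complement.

|-19| = 19 = 010011 in 6 bits.
Invert the bits: 101100. Add 1: 101101.

101101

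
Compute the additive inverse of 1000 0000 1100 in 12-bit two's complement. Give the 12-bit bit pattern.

011111110100

Invert: 011111110011. Add 1: 011111110100.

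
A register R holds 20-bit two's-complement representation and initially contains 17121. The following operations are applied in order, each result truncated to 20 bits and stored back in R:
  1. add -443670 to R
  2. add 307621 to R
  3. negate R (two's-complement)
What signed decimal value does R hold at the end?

118928

Start: R = 17121 = 00000100001011100001.
R = 17121 + (-443670) = -426549 = 10010111110111001011
R = -426549 + 307621 = -118928 = 11100010111101110000
R = −(-118928) = 118928 = 00011101000010010000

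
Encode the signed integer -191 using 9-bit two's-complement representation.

101000001

|-191| = 191 = 010111111 in 9 bits.
Invert the bits: 101000000. Add 1: 101000001.
Check: 101000001 reads as 321 − 512 = -191.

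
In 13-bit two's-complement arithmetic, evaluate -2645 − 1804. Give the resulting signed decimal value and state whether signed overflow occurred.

-2645 → 1010110101011
1804 → 0011100001100
Subtract via negate-and-add: invert 0011100001100 + 1 = 1100011110100 (i.e. -1804).
  1010110101011
+ 1100011110100
= 0111010011111  (discard carry-out 1)
Result 0111010011111: MSB = 0 → value 3743.
Both addends (after negating the subtrahend) are negative but the stored result is non-negative: signed overflow. The true value -2645 − 1804 = -4449 lies outside [-4096, 4095].

3743; overflow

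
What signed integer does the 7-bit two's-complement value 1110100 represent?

MSB is 1, so the value is negative.
Unsigned reading: 116. Subtract 2^7 = 128: 116 − 128 = -12.

-12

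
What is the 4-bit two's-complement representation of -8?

1000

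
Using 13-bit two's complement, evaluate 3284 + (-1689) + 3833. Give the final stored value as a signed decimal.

3284 + (-1689) = 1595 (0011000111011)
1595 + 3833 = 5428 → wraps to -2764 (1010100110100)

-2764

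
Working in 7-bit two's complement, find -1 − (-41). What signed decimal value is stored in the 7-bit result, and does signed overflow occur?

-1 → 1111111
-41 → 1010111
Subtract via negate-and-add: invert 1010111 + 1 = 0101001 (i.e. 41).
  1111111
+ 0101001
= 0101000  (discard carry-out 1)
Result 0101000: MSB = 0 → value 40.
Addends (after negating the subtrahend) have opposite signs, so signed overflow cannot occur.

40; no overflow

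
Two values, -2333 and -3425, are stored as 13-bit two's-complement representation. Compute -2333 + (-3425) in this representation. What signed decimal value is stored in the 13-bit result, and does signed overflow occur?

2434; overflow

-2333 → 1011011100011
-3425 → 1001010011111
  1011011100011
+ 1001010011111
= 0100110000010  (discard carry-out 1)
Result 0100110000010: MSB = 0 → value 2434.
Both addends are negative but the stored result is non-negative: signed overflow. The true value -2333 + (-3425) = -5758 lies outside [-4096, 4095].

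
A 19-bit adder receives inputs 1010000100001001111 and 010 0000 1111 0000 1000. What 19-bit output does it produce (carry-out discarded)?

  1010000100001001111
+ 0100000111100001000
= 1110001011101010111

1110001011101010111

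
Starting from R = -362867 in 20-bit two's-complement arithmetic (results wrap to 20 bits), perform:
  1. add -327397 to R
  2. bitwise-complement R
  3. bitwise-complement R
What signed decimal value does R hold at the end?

358312

Start: R = -362867 = 10100111011010001101.
R = -362867 + (-327397) = -690264; wraps to 358312 = 01010111011110101000
R = NOT 01010111011110101000 = 10101000100001010111 = -358313
R = NOT 10101000100001010111 = 01010111011110101000 = 358312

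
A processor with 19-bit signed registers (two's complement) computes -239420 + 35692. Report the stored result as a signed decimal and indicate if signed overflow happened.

-239420 → 1000101100011000100
35692 → 0001000101101101100
  1000101100011000100
+ 0001000101101101100
= 1001110010000110000
Result 1001110010000110000: MSB = 1 → 320560 − 524288 = -203728.
Addends have opposite signs, so signed overflow cannot occur.

-203728; no overflow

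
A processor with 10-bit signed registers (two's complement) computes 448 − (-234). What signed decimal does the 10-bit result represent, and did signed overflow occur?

-342; overflow

448 → 0111000000
-234 → 1100010110
Subtract via negate-and-add: invert 1100010110 + 1 = 0011101010 (i.e. 234).
  0111000000
+ 0011101010
= 1010101010
Result 1010101010: MSB = 1 → 682 − 1024 = -342.
Both addends (after negating the subtrahend) are non-negative but the stored result is negative: signed overflow. The true value 448 − (-234) = 682 lies outside [-512, 511].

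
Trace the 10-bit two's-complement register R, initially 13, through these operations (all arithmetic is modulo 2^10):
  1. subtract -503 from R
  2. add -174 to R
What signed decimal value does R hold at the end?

342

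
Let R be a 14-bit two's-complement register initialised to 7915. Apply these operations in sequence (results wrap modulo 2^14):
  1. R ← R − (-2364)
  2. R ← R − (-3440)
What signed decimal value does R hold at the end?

-2665

Start: R = 7915 = 01111011101011.
R = 7915 − (-2364) = 10279; wraps to -6105 = 10100000100111
R = -6105 − (-3440) = -2665 = 11010110010111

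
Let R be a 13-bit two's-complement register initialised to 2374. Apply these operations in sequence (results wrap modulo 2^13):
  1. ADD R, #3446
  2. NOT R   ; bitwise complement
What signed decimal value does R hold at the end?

2371

Start: R = 2374 = 0100101000110.
R = 2374 + 3446 = 5820; wraps to -2372 = 1011010111100
R = NOT 1011010111100 = 0100101000011 = 2371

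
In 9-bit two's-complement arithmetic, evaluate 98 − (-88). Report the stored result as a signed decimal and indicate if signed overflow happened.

186; no overflow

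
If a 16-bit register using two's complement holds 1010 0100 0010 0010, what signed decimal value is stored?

-23518

MSB is 1, so the value is negative.
Invert: 0101101111011101. Add 1: 0101101111011110 = 23518. So the value is −23518.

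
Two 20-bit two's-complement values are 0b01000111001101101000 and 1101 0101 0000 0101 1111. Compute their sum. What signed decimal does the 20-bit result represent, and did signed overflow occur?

0b01000111001101101000 → 01000111001101101000 = 291688 (signed)
1101 0101 0000 0101 1111 → 11010101000001011111 = -176033 (signed)
  01000111001101101000
+ 11010101000001011111
= 00011100001111000111  (discard carry-out 1)
Result 00011100001111000111: MSB = 0 → value 115655.
Addends have opposite signs, so signed overflow cannot occur.

115655; no overflow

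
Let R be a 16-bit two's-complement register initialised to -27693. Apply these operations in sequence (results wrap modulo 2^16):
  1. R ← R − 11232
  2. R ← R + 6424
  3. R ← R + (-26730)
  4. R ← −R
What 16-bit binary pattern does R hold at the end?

1110011101011111

Start: R = -27693 = 1001001111010011.
R = -27693 − 11232 = -38925; wraps to 26611 = 0110011111110011
R = 26611 + 6424 = 33035; wraps to -32501 = 1000000100001011
R = -32501 + (-26730) = -59231; wraps to 6305 = 0001100010100001
R = −(6305) = -6305 = 1110011101011111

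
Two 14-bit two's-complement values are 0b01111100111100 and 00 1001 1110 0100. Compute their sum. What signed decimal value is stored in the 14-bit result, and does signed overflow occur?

-5856; overflow

0b01111100111100 → 01111100111100 = 7996 (signed)
00 1001 1110 0100 → 00100111100100 = 2532 (signed)
  01111100111100
+ 00100111100100
= 10100100100000
Result 10100100100000: MSB = 1 → 10528 − 16384 = -5856.
Both addends are non-negative but the stored result is negative: signed overflow. The true value 7996 + 2532 = 10528 lies outside [-8192, 8191].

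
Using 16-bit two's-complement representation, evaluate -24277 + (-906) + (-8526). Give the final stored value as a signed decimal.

-24277 + (-906) = -25183 (1001110110100001)
-25183 + (-8526) = -33709 → wraps to 31827 (0111110001010011)

31827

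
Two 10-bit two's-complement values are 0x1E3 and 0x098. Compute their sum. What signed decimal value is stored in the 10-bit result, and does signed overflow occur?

-389; overflow

0x1E3 = 0111100011 = 483 (signed)
0x098 = 0010011000 = 152 (signed)
  0111100011
+ 0010011000
= 1001111011
Result 1001111011: MSB = 1 → 635 − 1024 = -389.
Both addends are non-negative but the stored result is negative: signed overflow. The true value 483 + 152 = 635 lies outside [-512, 511].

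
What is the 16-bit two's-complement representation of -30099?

|-30099| = 30099 = 0111010110010011 in 16 bits.
Invert the bits: 1000101001101100. Add 1: 1000101001101101.

1000101001101101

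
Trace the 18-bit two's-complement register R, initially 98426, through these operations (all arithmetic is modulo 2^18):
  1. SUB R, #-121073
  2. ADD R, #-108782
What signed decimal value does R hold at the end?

110717

Start: R = 98426 = 011000000001111010.
R = 98426 − (-121073) = 219499; wraps to -42645 = 110101100101101011
R = -42645 + (-108782) = -151427; wraps to 110717 = 011011000001111101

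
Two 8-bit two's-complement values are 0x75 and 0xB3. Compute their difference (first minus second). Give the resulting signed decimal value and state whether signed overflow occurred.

-62; overflow

0x75 = 01110101 = 117 (signed)
0xB3 = 10110011 = -77 (signed)
Subtract via negate-and-add: invert 10110011 + 1 = 01001101 (i.e. 77).
  01110101
+ 01001101
= 11000010
Result 11000010: MSB = 1 → 194 − 256 = -62.
Both addends (after negating the subtrahend) are non-negative but the stored result is negative: signed overflow. The true value 117 − (-77) = 194 lies outside [-128, 127].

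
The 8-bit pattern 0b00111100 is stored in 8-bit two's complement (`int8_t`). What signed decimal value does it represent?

60

MSB is 0, so the value is non-negative: 00111100 = 60.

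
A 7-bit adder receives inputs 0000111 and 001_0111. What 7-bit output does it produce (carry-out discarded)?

0011110

  0000111
+ 0010111
= 0011110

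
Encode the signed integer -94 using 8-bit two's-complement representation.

10100010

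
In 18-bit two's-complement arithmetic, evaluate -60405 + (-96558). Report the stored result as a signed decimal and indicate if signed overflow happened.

105181; overflow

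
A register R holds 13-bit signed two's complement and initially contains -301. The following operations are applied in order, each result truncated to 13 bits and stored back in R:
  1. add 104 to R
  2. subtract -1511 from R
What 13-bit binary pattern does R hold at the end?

Start: R = -301 = 1111011010011.
R = -301 + 104 = -197 = 1111100111011
R = -197 − (-1511) = 1314 = 0010100100010

0010100100010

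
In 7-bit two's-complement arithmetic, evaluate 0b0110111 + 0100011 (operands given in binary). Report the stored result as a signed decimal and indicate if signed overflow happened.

0b0110111 → 0110111 = 55 (signed)
0100011 = 35 (signed)
  0110111
+ 0100011
= 1011010
Result 1011010: MSB = 1 → 90 − 128 = -38.
Both addends are non-negative but the stored result is negative: signed overflow. The true value 55 + 35 = 90 lies outside [-64, 63].

-38; overflow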